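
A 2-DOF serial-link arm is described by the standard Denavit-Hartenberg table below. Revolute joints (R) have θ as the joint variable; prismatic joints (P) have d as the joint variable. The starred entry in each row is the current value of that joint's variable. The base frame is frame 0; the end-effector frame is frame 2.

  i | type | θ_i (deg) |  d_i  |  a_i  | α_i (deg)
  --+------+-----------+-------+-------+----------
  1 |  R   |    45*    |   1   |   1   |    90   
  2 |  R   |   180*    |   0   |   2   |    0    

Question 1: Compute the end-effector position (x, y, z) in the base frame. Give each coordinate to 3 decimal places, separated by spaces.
-0.707 -0.707 1.000

after link 1: o_1 = (0.7071, 0.7071, 1.0000)
after link 2: o_2 = (-0.7071, -0.7071, 1.0000)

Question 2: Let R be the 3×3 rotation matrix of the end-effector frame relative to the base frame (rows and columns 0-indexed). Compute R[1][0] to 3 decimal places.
End-effector x-axis (col 0 of R) = (-0.7071,-0.7071,0.0000)
R[1][0] = -0.7071

-0.707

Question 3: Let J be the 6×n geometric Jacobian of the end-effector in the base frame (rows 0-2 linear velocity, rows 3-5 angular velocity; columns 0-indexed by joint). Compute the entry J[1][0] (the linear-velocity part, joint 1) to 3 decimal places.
axis z_0 = ẑ; lever o_n−o_0 = (-0.7071,-0.7071,1.0000)
cross product → J_v[:, 0] = (0.7071,-0.7071,0.0000)
J_ω[:, 0] = z_0
entry J[1][0] = -0.7071

-0.707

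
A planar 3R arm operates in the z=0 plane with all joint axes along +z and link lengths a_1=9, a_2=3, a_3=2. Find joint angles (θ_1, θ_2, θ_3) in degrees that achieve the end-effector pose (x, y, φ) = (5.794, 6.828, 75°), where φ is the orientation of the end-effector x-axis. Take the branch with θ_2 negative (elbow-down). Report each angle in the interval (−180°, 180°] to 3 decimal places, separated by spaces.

wrist centre = target − a_3·(cos φ, sin φ) = (5.2764, 4.8961)
cos θ_2 = (51.8123−9²−3²)/(2·9·3) = -0.7072; θ_2 = -135.0060° (elbow-down)
β = atan2(4.8961,5.2764) = 42.8595°; ψ = atan2(-2.1211,6.8785) = -17.1381°
θ_1 = β − ψ = 59.9976°
θ_3 = φ − θ_1 − θ_2 = 150.0084° (wrapped to (-180°,180°])

59.998 -135.006 150.008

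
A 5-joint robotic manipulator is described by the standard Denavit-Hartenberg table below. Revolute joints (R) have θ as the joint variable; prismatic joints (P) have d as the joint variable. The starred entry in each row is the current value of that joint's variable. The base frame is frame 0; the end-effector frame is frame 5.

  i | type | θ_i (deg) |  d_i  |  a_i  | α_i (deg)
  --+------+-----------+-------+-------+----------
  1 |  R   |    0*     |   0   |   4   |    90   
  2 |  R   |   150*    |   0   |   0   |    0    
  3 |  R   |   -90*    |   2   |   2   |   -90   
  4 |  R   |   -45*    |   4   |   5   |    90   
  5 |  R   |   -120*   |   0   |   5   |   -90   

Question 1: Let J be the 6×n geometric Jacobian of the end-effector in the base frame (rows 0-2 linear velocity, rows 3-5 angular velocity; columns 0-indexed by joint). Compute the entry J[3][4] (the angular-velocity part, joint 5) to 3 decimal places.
axis z_4 = (-0.3536,-0.7071,-0.6124); lever o_n−o_4 = (2.8661,1.7678,-3.6960)
cross product → J_v[:, 4] = (3.6960,-3.0619,1.4017)
J_ω[:, 4] = z_4
entry J[3][4] = -0.3536

-0.354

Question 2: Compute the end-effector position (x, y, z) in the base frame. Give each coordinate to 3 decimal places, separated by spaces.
after link 1: o_1 = (4.0000, 0.0000, 0.0000)
after link 2: o_2 = (4.0000, 0.0000, 0.0000)
after link 3: o_3 = (5.0000, -2.0000, 1.7321)
after link 4: o_4 = (3.3037, -5.5355, 6.7939)
after link 5: o_5 = (6.1698, -3.7678, 3.0979)

6.170 -3.768 3.098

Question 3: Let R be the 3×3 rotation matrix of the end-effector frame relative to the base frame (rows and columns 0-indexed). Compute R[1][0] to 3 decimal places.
0.354

End-effector x-axis (col 0 of R) = (0.5732,0.3536,-0.7392)
R[1][0] = 0.3536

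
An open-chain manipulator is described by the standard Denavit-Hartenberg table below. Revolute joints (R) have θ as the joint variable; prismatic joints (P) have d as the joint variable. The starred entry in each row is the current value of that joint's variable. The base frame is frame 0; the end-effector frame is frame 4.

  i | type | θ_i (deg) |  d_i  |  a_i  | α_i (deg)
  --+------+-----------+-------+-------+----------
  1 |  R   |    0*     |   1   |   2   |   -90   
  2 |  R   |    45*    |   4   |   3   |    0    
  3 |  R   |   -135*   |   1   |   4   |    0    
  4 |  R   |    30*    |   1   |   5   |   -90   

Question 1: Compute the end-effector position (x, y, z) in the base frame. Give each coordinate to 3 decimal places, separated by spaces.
6.621 6.000 7.209

after link 1: o_1 = (2.0000, 0.0000, 1.0000)
after link 2: o_2 = (4.1213, 4.0000, -1.1213)
after link 3: o_3 = (4.1213, 5.0000, 2.8787)
after link 4: o_4 = (6.6213, 6.0000, 7.2088)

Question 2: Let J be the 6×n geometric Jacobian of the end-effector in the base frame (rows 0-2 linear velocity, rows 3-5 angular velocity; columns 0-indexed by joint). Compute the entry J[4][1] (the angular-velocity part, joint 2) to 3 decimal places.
1.000

axis z_1 = (0.0000,1.0000,0.0000); lever o_n−o_1 = (4.6213,6.0000,6.2088)
cross product → J_v[:, 1] = (6.2088,0.0000,-4.6213)
J_ω[:, 1] = z_1
entry J[4][1] = 1.0000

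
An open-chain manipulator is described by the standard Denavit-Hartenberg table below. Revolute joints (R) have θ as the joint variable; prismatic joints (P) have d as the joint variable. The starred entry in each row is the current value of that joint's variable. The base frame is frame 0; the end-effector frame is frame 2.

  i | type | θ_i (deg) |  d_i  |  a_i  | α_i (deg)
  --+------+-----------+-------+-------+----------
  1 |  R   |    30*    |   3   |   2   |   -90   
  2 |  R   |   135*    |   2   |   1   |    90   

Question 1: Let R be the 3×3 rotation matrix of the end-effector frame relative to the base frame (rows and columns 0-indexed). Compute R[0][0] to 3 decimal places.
-0.612

End-effector x-axis (col 0 of R) = (-0.6124,-0.3536,-0.7071)
R[0][0] = -0.6124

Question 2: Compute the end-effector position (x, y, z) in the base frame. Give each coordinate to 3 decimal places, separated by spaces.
0.120 2.378 2.293

after link 1: o_1 = (1.7321, 1.0000, 3.0000)
after link 2: o_2 = (0.1197, 2.3785, 2.2929)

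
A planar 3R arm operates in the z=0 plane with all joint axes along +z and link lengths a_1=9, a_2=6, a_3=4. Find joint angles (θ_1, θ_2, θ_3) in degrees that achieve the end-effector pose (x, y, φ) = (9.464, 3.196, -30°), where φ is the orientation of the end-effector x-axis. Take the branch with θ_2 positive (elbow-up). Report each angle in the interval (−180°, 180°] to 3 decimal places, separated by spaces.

-0.001 120.002 -150.001

wrist centre = target − a_3·(cos φ, sin φ) = (5.9999, 5.1960)
cos θ_2 = (62.9972−9²−6²)/(2·9·6) = -0.5000; θ_2 = 120.0017° (elbow-up)
β = atan2(5.1960,5.9999) = 40.8930°; ψ = atan2(5.1961,5.9998) = 40.8936°
θ_1 = β − ψ = -0.0006°
θ_3 = φ − θ_1 − θ_2 = -150.0011° (wrapped to (-180°,180°])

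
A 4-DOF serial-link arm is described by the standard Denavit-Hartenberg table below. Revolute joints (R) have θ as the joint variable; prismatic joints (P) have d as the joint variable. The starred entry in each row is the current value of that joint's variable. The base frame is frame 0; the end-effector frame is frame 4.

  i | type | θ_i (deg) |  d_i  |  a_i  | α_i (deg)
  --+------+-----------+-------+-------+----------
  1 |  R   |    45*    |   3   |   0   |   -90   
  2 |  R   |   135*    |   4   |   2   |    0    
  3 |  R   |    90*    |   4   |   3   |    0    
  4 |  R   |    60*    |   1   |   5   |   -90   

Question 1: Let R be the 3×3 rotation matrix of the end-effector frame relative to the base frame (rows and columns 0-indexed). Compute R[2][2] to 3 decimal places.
-0.259

End-effector z-axis (col 2 of R) = (0.6830,0.6830,-0.2588)
R[2][2] = -0.2588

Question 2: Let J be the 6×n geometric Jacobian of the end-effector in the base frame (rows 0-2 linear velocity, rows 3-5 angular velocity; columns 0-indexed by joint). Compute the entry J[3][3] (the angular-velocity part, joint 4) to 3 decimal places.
-0.707

axis z_3 = (-0.7071,0.7071,0.0000); lever o_n−o_3 = (0.2080,1.6222,4.8296)
cross product → J_v[:, 3] = (3.4151,3.4151,-1.2941)
J_ω[:, 3] = z_3
entry J[3][3] = -0.7071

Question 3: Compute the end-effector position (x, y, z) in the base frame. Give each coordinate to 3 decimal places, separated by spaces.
after link 1: o_1 = (0.0000, 0.0000, 3.0000)
after link 2: o_2 = (-3.8284, 1.8284, 1.5858)
after link 3: o_3 = (-8.1569, 3.1569, 3.7071)
after link 4: o_4 = (-7.9489, 4.7790, 8.5367)

-7.949 4.779 8.537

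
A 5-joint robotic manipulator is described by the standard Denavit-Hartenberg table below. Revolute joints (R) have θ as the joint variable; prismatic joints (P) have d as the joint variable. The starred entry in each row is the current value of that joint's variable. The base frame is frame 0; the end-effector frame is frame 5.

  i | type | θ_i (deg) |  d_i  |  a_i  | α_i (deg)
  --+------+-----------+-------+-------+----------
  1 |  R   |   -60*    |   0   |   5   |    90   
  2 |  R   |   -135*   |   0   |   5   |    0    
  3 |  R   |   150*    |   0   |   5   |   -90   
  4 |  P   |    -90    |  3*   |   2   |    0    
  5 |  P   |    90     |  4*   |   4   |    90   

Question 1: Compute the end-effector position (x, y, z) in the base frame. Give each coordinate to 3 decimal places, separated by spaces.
2.441 -8.228 5.555

after link 1: o_1 = (2.5000, -4.3301, 0.0000)
after link 2: o_2 = (0.7322, -1.2683, -3.5355)
after link 3: o_3 = (3.1470, -5.4508, -2.2414)
after link 4: o_4 = (1.0268, -5.7784, 0.6563)
after link 5: o_5 = (2.4410, -8.2279, 5.5553)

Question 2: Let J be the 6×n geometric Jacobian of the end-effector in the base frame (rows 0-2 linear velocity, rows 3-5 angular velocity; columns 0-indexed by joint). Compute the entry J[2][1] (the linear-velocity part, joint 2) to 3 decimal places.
3.346

axis z_1 = (-0.8660,-0.5000,0.0000); lever o_n−o_1 = (-0.0590,-3.8978,5.5553)
cross product → J_v[:, 1] = (-2.7777,4.8110,3.3461)
J_ω[:, 1] = z_1
entry J[2][1] = 3.3461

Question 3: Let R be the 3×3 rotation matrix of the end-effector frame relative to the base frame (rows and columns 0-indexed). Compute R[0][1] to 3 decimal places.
-0.129

End-effector y-axis (col 1 of R) = (-0.1294,0.2241,0.9659)
R[0][1] = -0.1294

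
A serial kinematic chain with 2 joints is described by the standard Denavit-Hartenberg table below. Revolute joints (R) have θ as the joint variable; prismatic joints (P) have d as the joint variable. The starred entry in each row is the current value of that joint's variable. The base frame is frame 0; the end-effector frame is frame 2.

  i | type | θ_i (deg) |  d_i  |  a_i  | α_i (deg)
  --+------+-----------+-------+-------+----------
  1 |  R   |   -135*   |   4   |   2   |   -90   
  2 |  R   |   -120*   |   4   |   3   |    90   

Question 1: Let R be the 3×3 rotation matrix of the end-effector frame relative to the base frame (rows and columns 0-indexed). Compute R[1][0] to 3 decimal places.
End-effector x-axis (col 0 of R) = (0.3536,0.3536,0.8660)
R[1][0] = 0.3536

0.354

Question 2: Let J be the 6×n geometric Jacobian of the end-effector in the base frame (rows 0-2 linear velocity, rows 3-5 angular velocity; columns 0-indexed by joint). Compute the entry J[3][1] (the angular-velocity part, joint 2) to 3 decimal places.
axis z_1 = (0.7071,-0.7071,0.0000); lever o_n−o_1 = (3.8891,-1.7678,2.5981)
cross product → J_v[:, 1] = (-1.8371,-1.8371,1.5000)
J_ω[:, 1] = z_1
entry J[3][1] = 0.7071

0.707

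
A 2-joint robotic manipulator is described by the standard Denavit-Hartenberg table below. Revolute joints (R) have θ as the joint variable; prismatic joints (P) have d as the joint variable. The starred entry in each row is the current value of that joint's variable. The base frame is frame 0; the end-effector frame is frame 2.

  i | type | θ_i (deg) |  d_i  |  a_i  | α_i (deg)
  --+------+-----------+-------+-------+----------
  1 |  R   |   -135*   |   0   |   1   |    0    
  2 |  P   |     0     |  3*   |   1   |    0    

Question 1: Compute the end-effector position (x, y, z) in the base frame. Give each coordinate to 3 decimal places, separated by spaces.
-1.414 -1.414 3.000

after link 1: o_1 = (-0.7071, -0.7071, 0.0000)
after link 2: o_2 = (-1.4142, -1.4142, 3.0000)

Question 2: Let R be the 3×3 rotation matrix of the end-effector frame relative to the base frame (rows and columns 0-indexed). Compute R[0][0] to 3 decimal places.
-0.707

End-effector x-axis (col 0 of R) = (-0.7071,-0.7071,0.0000)
R[0][0] = -0.7071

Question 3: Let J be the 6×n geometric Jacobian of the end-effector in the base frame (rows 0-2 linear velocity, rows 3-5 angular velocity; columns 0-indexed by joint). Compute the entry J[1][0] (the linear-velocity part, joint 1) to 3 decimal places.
axis z_0 = ẑ; lever o_n−o_0 = (-1.4142,-1.4142,3.0000)
cross product → J_v[:, 0] = (1.4142,-1.4142,0.0000)
J_ω[:, 0] = z_0
entry J[1][0] = -1.4142

-1.414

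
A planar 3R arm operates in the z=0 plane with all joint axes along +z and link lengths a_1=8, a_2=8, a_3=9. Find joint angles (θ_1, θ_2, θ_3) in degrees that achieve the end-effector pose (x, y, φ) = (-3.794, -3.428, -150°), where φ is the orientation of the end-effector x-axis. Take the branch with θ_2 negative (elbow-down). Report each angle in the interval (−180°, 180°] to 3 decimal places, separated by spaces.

90.001 -149.998 -90.003

wrist centre = target − a_3·(cos φ, sin φ) = (4.0002, 1.0720)
cos θ_2 = (17.1510−8²−8²)/(2·8·8) = -0.8660; θ_2 = -149.9980° (elbow-down)
β = atan2(1.0720,4.0002) = 15.0019°; ψ = atan2(-4.0002,1.0719) = -74.9990°
θ_1 = β − ψ = 90.0009°
θ_3 = φ − θ_1 − θ_2 = -90.0029° (wrapped to (-180°,180°])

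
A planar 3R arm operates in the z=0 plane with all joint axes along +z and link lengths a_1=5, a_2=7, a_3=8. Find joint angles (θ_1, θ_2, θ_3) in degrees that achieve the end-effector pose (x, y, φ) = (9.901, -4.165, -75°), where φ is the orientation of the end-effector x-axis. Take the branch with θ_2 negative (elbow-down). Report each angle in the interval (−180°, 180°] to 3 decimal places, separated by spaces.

78.922 -89.995 -63.927

wrist centre = target − a_3·(cos φ, sin φ) = (7.8304, 3.5624)
cos θ_2 = (74.0067−5²−7²)/(2·5·7) = 0.0001; θ_2 = -89.9946° (elbow-down)
β = atan2(3.5624,7.8304) = 24.4628°; ψ = atan2(-7.0000,5.0007) = -54.4587°
θ_1 = β − ψ = 78.9215°
θ_3 = φ − θ_1 − θ_2 = -63.9270° (wrapped to (-180°,180°])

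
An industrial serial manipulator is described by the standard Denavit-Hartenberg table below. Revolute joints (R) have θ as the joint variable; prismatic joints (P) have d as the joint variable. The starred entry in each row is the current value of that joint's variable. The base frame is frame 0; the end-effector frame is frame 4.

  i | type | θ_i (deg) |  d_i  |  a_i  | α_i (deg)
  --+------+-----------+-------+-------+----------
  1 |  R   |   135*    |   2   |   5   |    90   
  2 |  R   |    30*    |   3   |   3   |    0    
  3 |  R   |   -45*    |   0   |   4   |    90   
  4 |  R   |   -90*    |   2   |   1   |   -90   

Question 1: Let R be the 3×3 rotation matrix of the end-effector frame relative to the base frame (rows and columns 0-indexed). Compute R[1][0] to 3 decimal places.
-0.707

End-effector x-axis (col 0 of R) = (-0.7071,-0.7071,-0.0000)
R[1][0] = -0.7071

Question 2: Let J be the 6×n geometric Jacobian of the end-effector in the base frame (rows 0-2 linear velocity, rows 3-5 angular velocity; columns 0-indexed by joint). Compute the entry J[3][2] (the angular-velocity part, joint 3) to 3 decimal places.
0.707

axis z_2 = (0.7071,0.7071,0.0000); lever o_n−o_2 = (-3.0731,1.6589,-2.9671)
cross product → J_v[:, 2] = (-2.0981,2.0981,3.3461)
J_ω[:, 2] = z_2
entry J[3][2] = 0.7071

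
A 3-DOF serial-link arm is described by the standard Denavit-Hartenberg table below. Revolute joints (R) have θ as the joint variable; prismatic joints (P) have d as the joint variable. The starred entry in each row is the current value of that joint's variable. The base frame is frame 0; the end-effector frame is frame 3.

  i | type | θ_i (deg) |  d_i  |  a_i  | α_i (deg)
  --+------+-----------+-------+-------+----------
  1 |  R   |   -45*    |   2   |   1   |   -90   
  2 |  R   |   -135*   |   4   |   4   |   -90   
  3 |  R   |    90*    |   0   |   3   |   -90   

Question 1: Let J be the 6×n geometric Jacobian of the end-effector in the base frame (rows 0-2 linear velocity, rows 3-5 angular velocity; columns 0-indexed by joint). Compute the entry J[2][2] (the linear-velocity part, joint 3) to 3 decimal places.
axis z_2 = (0.5000,-0.5000,0.7071); lever o_n−o_2 = (-2.1213,-2.1213,0.0000)
cross product → J_v[:, 2] = (1.5000,-1.5000,-2.1213)
J_ω[:, 2] = z_2
entry J[2][2] = -2.1213

-2.121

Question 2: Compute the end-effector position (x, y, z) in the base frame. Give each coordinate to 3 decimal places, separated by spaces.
-0.586 2.000 4.828

after link 1: o_1 = (0.7071, -0.7071, 2.0000)
after link 2: o_2 = (1.5355, 4.1213, 4.8284)
after link 3: o_3 = (-0.5858, 2.0000, 4.8284)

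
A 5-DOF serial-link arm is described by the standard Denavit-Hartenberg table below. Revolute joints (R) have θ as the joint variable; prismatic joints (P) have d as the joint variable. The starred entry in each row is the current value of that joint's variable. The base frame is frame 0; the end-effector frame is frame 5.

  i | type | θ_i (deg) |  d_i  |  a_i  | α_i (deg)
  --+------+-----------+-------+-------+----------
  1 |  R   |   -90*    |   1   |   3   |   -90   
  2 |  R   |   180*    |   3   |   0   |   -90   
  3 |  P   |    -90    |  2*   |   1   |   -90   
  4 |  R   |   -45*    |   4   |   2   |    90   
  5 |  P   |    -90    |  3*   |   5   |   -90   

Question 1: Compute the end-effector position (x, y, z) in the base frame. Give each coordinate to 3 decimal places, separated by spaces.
after link 1: o_1 = (0.0000, -3.0000, 1.0000)
after link 2: o_2 = (3.0000, -3.0000, 1.0000)
after link 3: o_3 = (4.0000, -3.0000, 3.0000)
after link 4: o_4 = (5.4142, 1.0000, 4.4142)
after link 5: o_5 = (3.2929, -4.0000, 6.5355)

3.293 -4.000 6.536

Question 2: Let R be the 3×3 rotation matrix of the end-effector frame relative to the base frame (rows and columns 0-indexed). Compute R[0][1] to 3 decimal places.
End-effector y-axis (col 1 of R) = (0.7071,-0.0000,-0.7071)
R[0][1] = 0.7071

0.707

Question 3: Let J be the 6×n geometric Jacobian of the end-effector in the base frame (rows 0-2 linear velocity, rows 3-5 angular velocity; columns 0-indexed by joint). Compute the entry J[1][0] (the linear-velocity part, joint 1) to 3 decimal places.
3.293

axis z_0 = ẑ; lever o_n−o_0 = (3.2929,-4.0000,6.5355)
cross product → J_v[:, 0] = (4.0000,3.2929,-0.0000)
J_ω[:, 0] = z_0
entry J[1][0] = 3.2929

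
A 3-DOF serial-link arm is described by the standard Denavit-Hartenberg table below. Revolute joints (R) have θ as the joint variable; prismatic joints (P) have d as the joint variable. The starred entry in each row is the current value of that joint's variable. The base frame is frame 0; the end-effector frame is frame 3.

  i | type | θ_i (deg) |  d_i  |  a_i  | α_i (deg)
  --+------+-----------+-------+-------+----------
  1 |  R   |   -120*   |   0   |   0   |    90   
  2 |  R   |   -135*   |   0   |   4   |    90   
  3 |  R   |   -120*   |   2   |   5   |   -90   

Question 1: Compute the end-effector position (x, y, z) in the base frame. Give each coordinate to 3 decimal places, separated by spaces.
after link 1: o_1 = (0.0000, 0.0000, 0.0000)
after link 2: o_2 = (1.4142, 2.4495, -2.8284)
after link 3: o_3 = (4.9874, -0.0218, 0.3536)

4.987 -0.022 0.354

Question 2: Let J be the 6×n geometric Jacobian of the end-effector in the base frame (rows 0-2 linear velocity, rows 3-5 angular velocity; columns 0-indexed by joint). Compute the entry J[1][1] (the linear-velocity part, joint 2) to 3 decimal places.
0.306

axis z_1 = (-0.8660,0.5000,0.0000); lever o_n−o_1 = (4.9874,-0.0218,0.3536)
cross product → J_v[:, 1] = (0.1768,0.3062,-2.4749)
J_ω[:, 1] = z_1
entry J[1][1] = 0.3062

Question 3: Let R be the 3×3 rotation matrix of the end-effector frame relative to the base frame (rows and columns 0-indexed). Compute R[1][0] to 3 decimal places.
End-effector x-axis (col 0 of R) = (0.5732,-0.7392,0.3536)
R[1][0] = -0.7392

-0.739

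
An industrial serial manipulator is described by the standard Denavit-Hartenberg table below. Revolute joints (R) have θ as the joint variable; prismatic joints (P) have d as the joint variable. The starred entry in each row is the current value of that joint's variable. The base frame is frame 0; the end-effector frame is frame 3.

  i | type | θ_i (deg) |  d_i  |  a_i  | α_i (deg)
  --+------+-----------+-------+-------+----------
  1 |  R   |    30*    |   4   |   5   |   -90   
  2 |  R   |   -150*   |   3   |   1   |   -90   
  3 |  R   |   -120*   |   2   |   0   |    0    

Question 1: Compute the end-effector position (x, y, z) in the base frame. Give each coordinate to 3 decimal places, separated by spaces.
after link 1: o_1 = (4.3301, 2.5000, 4.0000)
after link 2: o_2 = (2.0801, 4.6651, 4.5000)
after link 3: o_3 = (2.9462, 5.1651, 6.2321)

2.946 5.165 6.232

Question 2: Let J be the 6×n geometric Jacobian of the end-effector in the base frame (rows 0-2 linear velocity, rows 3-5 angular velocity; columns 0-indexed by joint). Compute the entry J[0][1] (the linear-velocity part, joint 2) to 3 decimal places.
axis z_1 = (-0.5000,0.8660,0.0000); lever o_n−o_1 = (-1.3840,2.6651,2.2321)
cross product → J_v[:, 1] = (1.9330,1.1160,-0.1340)
J_ω[:, 1] = z_1
entry J[0][1] = 1.9330

1.933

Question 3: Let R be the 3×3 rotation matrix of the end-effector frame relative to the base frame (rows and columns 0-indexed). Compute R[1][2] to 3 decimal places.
0.250

End-effector z-axis (col 2 of R) = (0.4330,0.2500,0.8660)
R[1][2] = 0.2500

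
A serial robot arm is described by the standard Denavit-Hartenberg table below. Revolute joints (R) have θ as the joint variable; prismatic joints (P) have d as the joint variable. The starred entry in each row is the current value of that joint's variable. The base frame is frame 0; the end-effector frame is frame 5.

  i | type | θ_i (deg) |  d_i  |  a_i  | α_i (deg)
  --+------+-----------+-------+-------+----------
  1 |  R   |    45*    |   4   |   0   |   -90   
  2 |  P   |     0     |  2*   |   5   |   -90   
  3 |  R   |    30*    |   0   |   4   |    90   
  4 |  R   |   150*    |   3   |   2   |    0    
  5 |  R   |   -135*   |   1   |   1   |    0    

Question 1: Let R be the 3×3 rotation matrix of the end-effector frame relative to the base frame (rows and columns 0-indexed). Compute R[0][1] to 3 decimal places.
-0.250

End-effector y-axis (col 1 of R) = (-0.2500,-0.0670,-0.9659)
R[0][1] = -0.2500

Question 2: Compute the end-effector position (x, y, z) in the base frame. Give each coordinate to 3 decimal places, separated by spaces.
4.210 9.650 2.741

after link 1: o_1 = (0.0000, 0.0000, 4.0000)
after link 2: o_2 = (2.1213, 4.9497, 4.0000)
after link 3: o_3 = (5.9850, 5.9850, 4.0000)
after link 4: o_4 = (3.5355, 8.4345, 3.0000)
after link 5: o_5 = (4.2097, 9.6504, 2.7412)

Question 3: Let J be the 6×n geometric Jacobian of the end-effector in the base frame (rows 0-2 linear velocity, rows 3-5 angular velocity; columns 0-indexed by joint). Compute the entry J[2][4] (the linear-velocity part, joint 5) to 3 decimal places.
-0.966

axis z_4 = (-0.2588,0.9659,0.0000); lever o_n−o_4 = (0.6742,1.2159,-0.2588)
cross product → J_v[:, 4] = (-0.2500,-0.0670,-0.9659)
J_ω[:, 4] = z_4
entry J[2][4] = -0.9659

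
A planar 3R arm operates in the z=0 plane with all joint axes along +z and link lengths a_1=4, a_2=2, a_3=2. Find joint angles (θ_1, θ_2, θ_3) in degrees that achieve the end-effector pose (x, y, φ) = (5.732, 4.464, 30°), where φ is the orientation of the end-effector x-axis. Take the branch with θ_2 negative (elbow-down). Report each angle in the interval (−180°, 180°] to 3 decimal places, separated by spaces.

wrist centre = target − a_3·(cos φ, sin φ) = (3.9999, 3.4640)
cos θ_2 = (27.9989−4²−2²)/(2·4·2) = 0.4999; θ_2 = -60.0046° (elbow-down)
β = atan2(3.4640,3.9999) = 40.8929°; ψ = atan2(-1.7321,4.9999) = -19.1079°
θ_1 = β − ψ = 60.0008°
θ_3 = φ − θ_1 − θ_2 = 30.0038° (wrapped to (-180°,180°])

60.001 -60.005 30.004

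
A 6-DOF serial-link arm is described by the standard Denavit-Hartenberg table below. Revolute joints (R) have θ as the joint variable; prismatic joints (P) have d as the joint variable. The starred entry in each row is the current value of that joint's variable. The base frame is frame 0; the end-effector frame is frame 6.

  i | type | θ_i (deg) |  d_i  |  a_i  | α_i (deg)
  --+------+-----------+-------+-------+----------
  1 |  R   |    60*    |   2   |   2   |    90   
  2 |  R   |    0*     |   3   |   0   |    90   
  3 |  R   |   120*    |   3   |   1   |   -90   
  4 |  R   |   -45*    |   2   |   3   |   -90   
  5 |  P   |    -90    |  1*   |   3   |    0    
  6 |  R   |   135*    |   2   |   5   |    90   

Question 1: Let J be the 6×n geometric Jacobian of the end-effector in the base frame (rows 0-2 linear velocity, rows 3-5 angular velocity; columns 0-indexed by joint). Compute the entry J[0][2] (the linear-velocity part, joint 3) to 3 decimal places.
-7.438

axis z_2 = (0.0000,-0.0000,-1.0000); lever o_n−o_2 = (2.6031,-7.4376,-5.5000)
cross product → J_v[:, 2] = (-7.4376,-2.6031,-0.0000)
J_ω[:, 2] = z_2
entry J[0][2] = -7.4376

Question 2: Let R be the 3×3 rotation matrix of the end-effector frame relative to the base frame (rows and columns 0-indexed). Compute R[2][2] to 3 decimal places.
End-effector z-axis (col 2 of R) = (-0.3624,-0.7866,-0.5000)
R[2][2] = -0.5000

-0.500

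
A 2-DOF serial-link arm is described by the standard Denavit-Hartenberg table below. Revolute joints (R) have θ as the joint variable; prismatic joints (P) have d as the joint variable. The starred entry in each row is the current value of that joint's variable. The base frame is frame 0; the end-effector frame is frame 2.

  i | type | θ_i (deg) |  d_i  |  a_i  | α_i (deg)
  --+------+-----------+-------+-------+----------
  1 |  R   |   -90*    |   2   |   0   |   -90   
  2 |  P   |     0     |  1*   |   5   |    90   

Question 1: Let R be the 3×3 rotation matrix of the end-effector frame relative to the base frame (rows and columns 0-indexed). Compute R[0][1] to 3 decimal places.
End-effector y-axis (col 1 of R) = (1.0000,0.0000,0.0000)
R[0][1] = 1.0000

1.000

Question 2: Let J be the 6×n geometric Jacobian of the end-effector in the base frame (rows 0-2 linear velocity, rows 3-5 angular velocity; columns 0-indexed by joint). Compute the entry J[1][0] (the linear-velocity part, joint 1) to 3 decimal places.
axis z_0 = ẑ; lever o_n−o_0 = (1.0000,-5.0000,2.0000)
cross product → J_v[:, 0] = (5.0000,1.0000,-0.0000)
J_ω[:, 0] = z_0
entry J[1][0] = 1.0000

1.000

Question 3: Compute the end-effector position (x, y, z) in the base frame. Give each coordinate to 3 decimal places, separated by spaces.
1.000 -5.000 2.000

after link 1: o_1 = (0.0000, 0.0000, 2.0000)
after link 2: o_2 = (1.0000, -5.0000, 2.0000)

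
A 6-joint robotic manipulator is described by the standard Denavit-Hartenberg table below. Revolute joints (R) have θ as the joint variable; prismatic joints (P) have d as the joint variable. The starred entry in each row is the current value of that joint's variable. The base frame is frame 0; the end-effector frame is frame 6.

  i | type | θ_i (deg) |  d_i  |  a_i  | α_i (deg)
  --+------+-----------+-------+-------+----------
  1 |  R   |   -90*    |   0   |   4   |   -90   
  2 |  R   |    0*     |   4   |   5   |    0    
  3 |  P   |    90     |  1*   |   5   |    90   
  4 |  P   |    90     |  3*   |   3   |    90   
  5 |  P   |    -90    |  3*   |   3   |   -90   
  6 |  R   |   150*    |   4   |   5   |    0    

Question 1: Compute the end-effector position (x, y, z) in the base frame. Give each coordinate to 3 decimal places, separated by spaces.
after link 1: o_1 = (0.0000, -4.0000, 0.0000)
after link 2: o_2 = (4.0000, -9.0000, 0.0000)
after link 3: o_3 = (5.0000, -9.0000, -5.0000)
after link 4: o_4 = (8.0000, -12.0000, -5.0000)
after link 5: o_5 = (8.0000, -9.0000, -8.0000)
after link 6: o_6 = (12.0000, -13.3301, -5.5000)

12.000 -13.330 -5.500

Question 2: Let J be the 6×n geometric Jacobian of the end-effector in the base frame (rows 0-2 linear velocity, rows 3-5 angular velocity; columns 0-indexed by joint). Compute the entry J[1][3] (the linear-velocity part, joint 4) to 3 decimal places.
prismatic axis z_3 = (0.0000,-1.0000,0.0000)
J_v[:, 3] = z_3; J_ω[:, 3] = (0,0,0)
entry J[1][3] = -1.0000

-1.000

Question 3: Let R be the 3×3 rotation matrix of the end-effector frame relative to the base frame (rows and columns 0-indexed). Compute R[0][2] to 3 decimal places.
End-effector z-axis (col 2 of R) = (1.0000,0.0000,-0.0000)
R[0][2] = 1.0000

1.000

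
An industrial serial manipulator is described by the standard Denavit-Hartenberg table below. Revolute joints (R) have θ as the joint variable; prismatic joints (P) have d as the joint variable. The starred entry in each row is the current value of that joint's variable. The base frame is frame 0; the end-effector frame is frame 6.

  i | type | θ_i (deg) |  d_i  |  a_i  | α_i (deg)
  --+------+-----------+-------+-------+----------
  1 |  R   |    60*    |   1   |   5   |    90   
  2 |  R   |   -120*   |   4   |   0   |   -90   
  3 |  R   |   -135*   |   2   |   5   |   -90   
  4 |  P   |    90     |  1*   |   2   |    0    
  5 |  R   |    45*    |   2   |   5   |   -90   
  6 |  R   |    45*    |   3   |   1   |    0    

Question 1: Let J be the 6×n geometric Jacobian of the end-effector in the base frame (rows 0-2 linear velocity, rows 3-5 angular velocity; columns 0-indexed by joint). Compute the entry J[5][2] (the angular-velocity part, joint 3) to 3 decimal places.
axis z_2 = (0.4330,0.7500,-0.5000); lever o_n−o_2 = (-0.7430,-2.8936,-1.1554)
cross product → J_v[:, 2] = (-2.3134,0.8718,-0.6957)
J_ω[:, 2] = z_2
entry J[5][2] = -0.5000

-0.500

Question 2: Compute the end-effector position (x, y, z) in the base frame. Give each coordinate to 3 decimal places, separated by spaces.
after link 1: o_1 = (2.5000, 4.3301, 1.0000)
after link 2: o_2 = (5.9641, 2.3301, 1.0000)
after link 3: o_3 = (10.7759, 3.5933, 3.0619)
after link 4: o_4 = (10.3454, 1.4336, 3.4495)
after link 5: o_5 = (6.8956, -2.3701, 1.8274)
after link 6: o_6 = (5.2211, -0.5634, -0.1554)

5.221 -0.563 -0.155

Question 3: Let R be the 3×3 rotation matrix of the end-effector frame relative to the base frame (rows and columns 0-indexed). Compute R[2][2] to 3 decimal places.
End-effector z-axis (col 2 of R) = (-0.2518,0.5638,-0.7866)
R[2][2] = -0.7866

-0.787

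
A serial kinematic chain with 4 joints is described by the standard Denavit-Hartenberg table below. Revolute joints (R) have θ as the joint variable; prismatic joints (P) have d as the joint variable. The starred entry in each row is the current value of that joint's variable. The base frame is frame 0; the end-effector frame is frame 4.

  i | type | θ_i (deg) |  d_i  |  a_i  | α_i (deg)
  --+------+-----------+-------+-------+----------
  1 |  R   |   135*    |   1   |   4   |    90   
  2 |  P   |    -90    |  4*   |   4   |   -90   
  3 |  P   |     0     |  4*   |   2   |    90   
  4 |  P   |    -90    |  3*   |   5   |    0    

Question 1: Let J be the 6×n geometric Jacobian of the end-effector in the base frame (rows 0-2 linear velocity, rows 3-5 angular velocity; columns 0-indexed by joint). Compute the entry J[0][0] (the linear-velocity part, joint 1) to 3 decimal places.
axis z_0 = ẑ; lever o_n−o_0 = (2.8284,7.0711,-5.0000)
cross product → J_v[:, 0] = (-7.0711,2.8284,0.0000)
J_ω[:, 0] = z_0
entry J[0][0] = -7.0711

-7.071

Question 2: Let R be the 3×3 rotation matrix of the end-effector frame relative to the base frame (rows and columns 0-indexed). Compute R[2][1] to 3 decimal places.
End-effector y-axis (col 1 of R) = (-0.0000,0.0000,-1.0000)
R[2][1] = -1.0000

-1.000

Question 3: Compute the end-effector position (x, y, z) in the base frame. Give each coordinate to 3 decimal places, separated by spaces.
2.828 7.071 -5.000

after link 1: o_1 = (-2.8284, 2.8284, 1.0000)
after link 2: o_2 = (0.0000, 5.6569, -3.0000)
after link 3: o_3 = (-2.8284, 8.4853, -5.0000)
after link 4: o_4 = (2.8284, 7.0711, -5.0000)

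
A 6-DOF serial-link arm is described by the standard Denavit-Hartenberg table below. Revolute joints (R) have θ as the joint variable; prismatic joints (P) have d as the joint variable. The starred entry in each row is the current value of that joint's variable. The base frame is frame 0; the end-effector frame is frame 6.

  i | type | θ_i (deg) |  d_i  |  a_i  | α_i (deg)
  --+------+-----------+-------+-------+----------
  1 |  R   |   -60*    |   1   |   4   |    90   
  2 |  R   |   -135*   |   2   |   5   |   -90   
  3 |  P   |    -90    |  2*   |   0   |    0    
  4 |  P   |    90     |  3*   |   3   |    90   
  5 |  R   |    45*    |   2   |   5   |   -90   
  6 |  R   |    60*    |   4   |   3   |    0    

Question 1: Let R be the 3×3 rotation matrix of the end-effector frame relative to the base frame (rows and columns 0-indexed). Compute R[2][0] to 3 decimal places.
End-effector x-axis (col 0 of R) = (0.7500,0.4330,-0.5000)
R[2][0] = -0.5000

-0.500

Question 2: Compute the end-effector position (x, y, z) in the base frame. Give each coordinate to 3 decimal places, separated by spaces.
after link 1: o_1 = (2.0000, -3.4641, 1.0000)
after link 2: o_2 = (-1.4998, -1.4022, -2.5355)
after link 3: o_3 = (-0.7927, -2.6270, -3.9497)
after link 4: o_4 = (-0.7927, -2.6270, -8.1924)
after link 5: o_5 = (-2.5248, -3.6270, -13.1924)
after link 6: o_6 = (1.7252, -5.7920, -14.6924)

1.725 -5.792 -14.692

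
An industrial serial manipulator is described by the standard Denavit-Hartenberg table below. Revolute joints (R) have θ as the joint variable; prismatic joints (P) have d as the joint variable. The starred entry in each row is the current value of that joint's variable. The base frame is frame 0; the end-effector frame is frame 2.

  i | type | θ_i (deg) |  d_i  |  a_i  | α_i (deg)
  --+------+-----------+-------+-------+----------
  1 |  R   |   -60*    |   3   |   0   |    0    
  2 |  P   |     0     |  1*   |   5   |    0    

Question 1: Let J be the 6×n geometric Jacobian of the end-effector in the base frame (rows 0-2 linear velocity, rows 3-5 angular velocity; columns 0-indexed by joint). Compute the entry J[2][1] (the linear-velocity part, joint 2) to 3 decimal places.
prismatic axis z_1 = (0.0000,0.0000,1.0000)
J_v[:, 1] = z_1; J_ω[:, 1] = (0,0,0)
entry J[2][1] = 1.0000

1.000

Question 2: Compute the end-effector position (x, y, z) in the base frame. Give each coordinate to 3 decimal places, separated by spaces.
after link 1: o_1 = (0.0000, 0.0000, 3.0000)
after link 2: o_2 = (2.5000, -4.3301, 4.0000)

2.500 -4.330 4.000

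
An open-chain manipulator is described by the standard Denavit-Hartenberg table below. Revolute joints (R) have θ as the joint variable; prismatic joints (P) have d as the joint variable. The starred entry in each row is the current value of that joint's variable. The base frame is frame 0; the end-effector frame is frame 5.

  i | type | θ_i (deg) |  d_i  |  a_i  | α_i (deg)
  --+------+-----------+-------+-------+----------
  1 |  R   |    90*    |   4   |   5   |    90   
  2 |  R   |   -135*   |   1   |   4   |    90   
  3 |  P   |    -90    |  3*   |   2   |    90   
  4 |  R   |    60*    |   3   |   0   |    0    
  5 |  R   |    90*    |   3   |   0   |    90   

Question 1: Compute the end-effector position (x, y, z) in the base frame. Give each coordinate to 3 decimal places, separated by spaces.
after link 1: o_1 = (0.0000, 5.0000, 4.0000)
after link 2: o_2 = (1.0000, 2.1716, 1.1716)
after link 3: o_3 = (-1.0000, 0.0503, 3.2929)
after link 4: o_4 = (-1.0000, 2.1716, 5.4142)
after link 5: o_5 = (-1.0000, 4.2929, 7.5355)

-1.000 4.293 7.536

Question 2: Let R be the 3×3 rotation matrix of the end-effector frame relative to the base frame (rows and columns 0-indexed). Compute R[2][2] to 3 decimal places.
0.612

End-effector z-axis (col 2 of R) = (-0.5000,-0.6124,0.6124)
R[2][2] = 0.6124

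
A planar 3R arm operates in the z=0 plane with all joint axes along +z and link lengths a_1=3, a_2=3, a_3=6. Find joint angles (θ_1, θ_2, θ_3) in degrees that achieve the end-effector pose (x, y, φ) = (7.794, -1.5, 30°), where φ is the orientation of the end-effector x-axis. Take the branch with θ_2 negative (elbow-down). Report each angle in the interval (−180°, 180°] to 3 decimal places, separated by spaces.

wrist centre = target − a_3·(cos φ, sin φ) = (2.5978, -4.5000)
cos θ_2 = (26.9988−3²−3²)/(2·3·3) = 0.4999; θ_2 = -60.0044° (elbow-down)
β = atan2(-4.5000,2.5978) = -60.0022°; ψ = atan2(-2.5982,4.4998) = -30.0022°
θ_1 = β − ψ = -30.0000°
θ_3 = φ − θ_1 − θ_2 = 120.0044° (wrapped to (-180°,180°])

-30.000 -60.004 120.004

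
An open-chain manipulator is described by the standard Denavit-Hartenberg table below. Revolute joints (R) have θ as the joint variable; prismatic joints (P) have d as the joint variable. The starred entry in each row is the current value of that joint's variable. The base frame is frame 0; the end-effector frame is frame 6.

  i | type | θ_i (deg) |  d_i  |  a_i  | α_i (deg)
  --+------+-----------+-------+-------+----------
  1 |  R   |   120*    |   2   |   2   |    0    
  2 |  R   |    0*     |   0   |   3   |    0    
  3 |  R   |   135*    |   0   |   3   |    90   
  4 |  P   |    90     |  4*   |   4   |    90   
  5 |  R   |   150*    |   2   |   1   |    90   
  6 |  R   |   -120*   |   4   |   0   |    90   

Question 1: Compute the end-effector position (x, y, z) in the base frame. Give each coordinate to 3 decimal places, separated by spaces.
-11.487 1.562 7.134

after link 1: o_1 = (-1.0000, 1.7321, 2.0000)
after link 2: o_2 = (-2.5000, 4.3301, 2.0000)
after link 3: o_3 = (-3.2765, 1.4323, 2.0000)
after link 4: o_4 = (-7.1402, 2.4676, 6.0000)
after link 5: o_5 = (-8.1408, 0.6652, 5.1340)
after link 6: o_6 = (-11.4868, 1.5618, 7.1340)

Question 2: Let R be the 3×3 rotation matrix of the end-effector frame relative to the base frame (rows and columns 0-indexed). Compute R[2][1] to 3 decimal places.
0.500

End-effector y-axis (col 1 of R) = (-0.8365,0.2241,0.5000)
R[2][1] = 0.5000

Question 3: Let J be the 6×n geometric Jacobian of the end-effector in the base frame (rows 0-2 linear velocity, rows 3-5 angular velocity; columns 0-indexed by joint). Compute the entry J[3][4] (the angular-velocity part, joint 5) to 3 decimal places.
axis z_4 = (-0.2588,-0.9659,-0.0000); lever o_n−o_4 = (-4.3467,-0.9059,1.1340)
cross product → J_v[:, 4] = (-1.0953,0.2935,-3.9641)
J_ω[:, 4] = z_4
entry J[3][4] = -0.2588

-0.259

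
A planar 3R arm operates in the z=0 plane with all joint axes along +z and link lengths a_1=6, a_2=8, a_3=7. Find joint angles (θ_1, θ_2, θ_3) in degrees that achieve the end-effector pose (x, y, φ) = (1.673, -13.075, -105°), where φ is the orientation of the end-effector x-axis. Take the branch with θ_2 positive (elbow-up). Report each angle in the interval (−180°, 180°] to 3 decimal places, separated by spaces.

-134.999 119.997 -89.998

wrist centre = target − a_3·(cos φ, sin φ) = (3.4847, -6.3135)
cos θ_2 = (52.0039−6²−8²)/(2·6·8) = -0.5000; θ_2 = 119.9973° (elbow-up)
β = atan2(-6.3135,3.4847) = -61.1036°; ψ = atan2(6.9284,2.0003) = 73.8958°
θ_1 = β − ψ = -134.9994°
θ_3 = φ − θ_1 − θ_2 = -89.9979° (wrapped to (-180°,180°])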